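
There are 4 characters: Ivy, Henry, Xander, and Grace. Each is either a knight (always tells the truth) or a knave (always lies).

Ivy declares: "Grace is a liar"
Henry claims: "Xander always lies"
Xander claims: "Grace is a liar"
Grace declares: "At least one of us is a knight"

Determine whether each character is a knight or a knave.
Ivy is a knave.
Henry is a knight.
Xander is a knave.
Grace is a knight.

Verification:
- Ivy (knave) says "Grace is a liar" - this is FALSE (a lie) because Grace is a knight.
- Henry (knight) says "Xander always lies" - this is TRUE because Xander is a knave.
- Xander (knave) says "Grace is a liar" - this is FALSE (a lie) because Grace is a knight.
- Grace (knight) says "At least one of us is a knight" - this is TRUE because Henry and Grace are knights.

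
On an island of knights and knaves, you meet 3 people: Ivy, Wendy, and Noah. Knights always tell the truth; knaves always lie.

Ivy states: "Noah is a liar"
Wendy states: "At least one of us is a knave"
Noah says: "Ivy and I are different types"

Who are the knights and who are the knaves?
Ivy is a knave.
Wendy is a knight.
Noah is a knight.

Verification:
- Ivy (knave) says "Noah is a liar" - this is FALSE (a lie) because Noah is a knight.
- Wendy (knight) says "At least one of us is a knave" - this is TRUE because Ivy is a knave.
- Noah (knight) says "Ivy and I are different types" - this is TRUE because Noah is a knight and Ivy is a knave.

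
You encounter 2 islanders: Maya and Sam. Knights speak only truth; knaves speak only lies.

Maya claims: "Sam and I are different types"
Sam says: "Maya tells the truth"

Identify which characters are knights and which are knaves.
Maya is a knave.
Sam is a knave.

Verification:
- Maya (knave) says "Sam and I are different types" - this is FALSE (a lie) because Maya is a knave and Sam is a knave.
- Sam (knave) says "Maya tells the truth" - this is FALSE (a lie) because Maya is a knave.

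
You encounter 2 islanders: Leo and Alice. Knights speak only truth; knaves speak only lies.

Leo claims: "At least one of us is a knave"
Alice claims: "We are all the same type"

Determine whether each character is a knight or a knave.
Leo is a knight.
Alice is a knave.

Verification:
- Leo (knight) says "At least one of us is a knave" - this is TRUE because Alice is a knave.
- Alice (knave) says "We are all the same type" - this is FALSE (a lie) because Leo is a knight and Alice is a knave.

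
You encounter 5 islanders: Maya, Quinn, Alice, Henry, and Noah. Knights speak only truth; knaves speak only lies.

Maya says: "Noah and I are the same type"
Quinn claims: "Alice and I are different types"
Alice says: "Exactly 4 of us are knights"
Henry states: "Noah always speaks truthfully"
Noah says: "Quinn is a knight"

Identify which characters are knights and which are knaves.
Maya is a knave.
Quinn is a knight.
Alice is a knave.
Henry is a knight.
Noah is a knight.

Verification:
- Maya (knave) says "Noah and I are the same type" - this is FALSE (a lie) because Maya is a knave and Noah is a knight.
- Quinn (knight) says "Alice and I are different types" - this is TRUE because Quinn is a knight and Alice is a knave.
- Alice (knave) says "Exactly 4 of us are knights" - this is FALSE (a lie) because there are 3 knights.
- Henry (knight) says "Noah always speaks truthfully" - this is TRUE because Noah is a knight.
- Noah (knight) says "Quinn is a knight" - this is TRUE because Quinn is a knight.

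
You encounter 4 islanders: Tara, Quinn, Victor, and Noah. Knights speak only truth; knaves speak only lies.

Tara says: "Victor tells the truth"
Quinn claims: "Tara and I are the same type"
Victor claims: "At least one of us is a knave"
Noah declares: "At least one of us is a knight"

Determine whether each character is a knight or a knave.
Tara is a knight.
Quinn is a knave.
Victor is a knight.
Noah is a knight.

Verification:
- Tara (knight) says "Victor tells the truth" - this is TRUE because Victor is a knight.
- Quinn (knave) says "Tara and I are the same type" - this is FALSE (a lie) because Quinn is a knave and Tara is a knight.
- Victor (knight) says "At least one of us is a knave" - this is TRUE because Quinn is a knave.
- Noah (knight) says "At least one of us is a knight" - this is TRUE because Tara, Victor, and Noah are knights.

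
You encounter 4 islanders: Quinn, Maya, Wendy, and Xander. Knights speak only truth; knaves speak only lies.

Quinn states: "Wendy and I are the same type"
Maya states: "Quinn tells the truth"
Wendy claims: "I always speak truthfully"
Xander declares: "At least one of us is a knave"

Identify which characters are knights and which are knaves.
Quinn is a knave.
Maya is a knave.
Wendy is a knight.
Xander is a knight.

Verification:
- Quinn (knave) says "Wendy and I are the same type" - this is FALSE (a lie) because Quinn is a knave and Wendy is a knight.
- Maya (knave) says "Quinn tells the truth" - this is FALSE (a lie) because Quinn is a knave.
- Wendy (knight) says "I always speak truthfully" - this is TRUE because Wendy is a knight.
- Xander (knight) says "At least one of us is a knave" - this is TRUE because Quinn and Maya are knaves.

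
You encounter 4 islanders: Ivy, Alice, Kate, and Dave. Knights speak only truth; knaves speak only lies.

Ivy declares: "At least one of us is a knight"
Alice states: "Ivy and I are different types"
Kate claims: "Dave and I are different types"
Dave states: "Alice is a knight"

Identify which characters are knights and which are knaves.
Ivy is a knave.
Alice is a knave.
Kate is a knave.
Dave is a knave.

Verification:
- Ivy (knave) says "At least one of us is a knight" - this is FALSE (a lie) because no one is a knight.
- Alice (knave) says "Ivy and I are different types" - this is FALSE (a lie) because Alice is a knave and Ivy is a knave.
- Kate (knave) says "Dave and I are different types" - this is FALSE (a lie) because Kate is a knave and Dave is a knave.
- Dave (knave) says "Alice is a knight" - this is FALSE (a lie) because Alice is a knave.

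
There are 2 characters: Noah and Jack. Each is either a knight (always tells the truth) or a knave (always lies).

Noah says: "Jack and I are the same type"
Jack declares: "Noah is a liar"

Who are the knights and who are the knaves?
Noah is a knave.
Jack is a knight.

Verification:
- Noah (knave) says "Jack and I are the same type" - this is FALSE (a lie) because Noah is a knave and Jack is a knight.
- Jack (knight) says "Noah is a liar" - this is TRUE because Noah is a knave.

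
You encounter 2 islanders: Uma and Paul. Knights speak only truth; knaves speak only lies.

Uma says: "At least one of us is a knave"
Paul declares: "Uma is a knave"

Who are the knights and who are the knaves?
Uma is a knight.
Paul is a knave.

Verification:
- Uma (knight) says "At least one of us is a knave" - this is TRUE because Paul is a knave.
- Paul (knave) says "Uma is a knave" - this is FALSE (a lie) because Uma is a knight.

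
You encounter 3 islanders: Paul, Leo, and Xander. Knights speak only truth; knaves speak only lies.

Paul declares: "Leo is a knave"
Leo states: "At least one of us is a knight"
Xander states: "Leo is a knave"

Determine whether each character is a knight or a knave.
Paul is a knave.
Leo is a knight.
Xander is a knave.

Verification:
- Paul (knave) says "Leo is a knave" - this is FALSE (a lie) because Leo is a knight.
- Leo (knight) says "At least one of us is a knight" - this is TRUE because Leo is a knight.
- Xander (knave) says "Leo is a knave" - this is FALSE (a lie) because Leo is a knight.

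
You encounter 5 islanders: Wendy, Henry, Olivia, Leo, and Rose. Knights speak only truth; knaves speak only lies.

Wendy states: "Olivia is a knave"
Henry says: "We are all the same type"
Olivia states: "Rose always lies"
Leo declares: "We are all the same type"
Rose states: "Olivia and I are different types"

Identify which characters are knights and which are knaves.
Wendy is a knight.
Henry is a knave.
Olivia is a knave.
Leo is a knave.
Rose is a knight.

Verification:
- Wendy (knight) says "Olivia is a knave" - this is TRUE because Olivia is a knave.
- Henry (knave) says "We are all the same type" - this is FALSE (a lie) because Wendy and Rose are knights and Henry, Olivia, and Leo are knaves.
- Olivia (knave) says "Rose always lies" - this is FALSE (a lie) because Rose is a knight.
- Leo (knave) says "We are all the same type" - this is FALSE (a lie) because Wendy and Rose are knights and Henry, Olivia, and Leo are knaves.
- Rose (knight) says "Olivia and I are different types" - this is TRUE because Rose is a knight and Olivia is a knave.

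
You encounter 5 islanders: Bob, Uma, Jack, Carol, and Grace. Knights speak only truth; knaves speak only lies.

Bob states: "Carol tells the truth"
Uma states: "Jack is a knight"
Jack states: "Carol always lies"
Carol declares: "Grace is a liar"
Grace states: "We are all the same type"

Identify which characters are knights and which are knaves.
Bob is a knight.
Uma is a knave.
Jack is a knave.
Carol is a knight.
Grace is a knave.

Verification:
- Bob (knight) says "Carol tells the truth" - this is TRUE because Carol is a knight.
- Uma (knave) says "Jack is a knight" - this is FALSE (a lie) because Jack is a knave.
- Jack (knave) says "Carol always lies" - this is FALSE (a lie) because Carol is a knight.
- Carol (knight) says "Grace is a liar" - this is TRUE because Grace is a knave.
- Grace (knave) says "We are all the same type" - this is FALSE (a lie) because Bob and Carol are knights and Uma, Jack, and Grace are knaves.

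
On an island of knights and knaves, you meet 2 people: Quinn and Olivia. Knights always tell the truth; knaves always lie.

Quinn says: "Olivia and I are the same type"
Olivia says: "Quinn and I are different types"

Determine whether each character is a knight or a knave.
Quinn is a knave.
Olivia is a knight.

Verification:
- Quinn (knave) says "Olivia and I are the same type" - this is FALSE (a lie) because Quinn is a knave and Olivia is a knight.
- Olivia (knight) says "Quinn and I are different types" - this is TRUE because Olivia is a knight and Quinn is a knave.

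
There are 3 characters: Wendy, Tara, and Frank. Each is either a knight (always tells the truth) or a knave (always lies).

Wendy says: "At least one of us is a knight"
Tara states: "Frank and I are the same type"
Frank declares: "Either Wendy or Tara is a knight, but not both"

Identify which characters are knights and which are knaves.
Wendy is a knight.
Tara is a knave.
Frank is a knight.

Verification:
- Wendy (knight) says "At least one of us is a knight" - this is TRUE because Wendy and Frank are knights.
- Tara (knave) says "Frank and I are the same type" - this is FALSE (a lie) because Tara is a knave and Frank is a knight.
- Frank (knight) says "Either Wendy or Tara is a knight, but not both" - this is TRUE because Wendy is a knight and Tara is a knave.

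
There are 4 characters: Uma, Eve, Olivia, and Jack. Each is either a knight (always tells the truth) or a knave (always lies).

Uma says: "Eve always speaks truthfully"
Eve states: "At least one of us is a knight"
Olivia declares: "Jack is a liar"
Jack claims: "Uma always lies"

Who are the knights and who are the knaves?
Uma is a knight.
Eve is a knight.
Olivia is a knight.
Jack is a knave.

Verification:
- Uma (knight) says "Eve always speaks truthfully" - this is TRUE because Eve is a knight.
- Eve (knight) says "At least one of us is a knight" - this is TRUE because Uma, Eve, and Olivia are knights.
- Olivia (knight) says "Jack is a liar" - this is TRUE because Jack is a knave.
- Jack (knave) says "Uma always lies" - this is FALSE (a lie) because Uma is a knight.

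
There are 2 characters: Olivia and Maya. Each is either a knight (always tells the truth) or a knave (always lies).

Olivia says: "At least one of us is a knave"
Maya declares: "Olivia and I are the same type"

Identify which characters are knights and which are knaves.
Olivia is a knight.
Maya is a knave.

Verification:
- Olivia (knight) says "At least one of us is a knave" - this is TRUE because Maya is a knave.
- Maya (knave) says "Olivia and I are the same type" - this is FALSE (a lie) because Maya is a knave and Olivia is a knight.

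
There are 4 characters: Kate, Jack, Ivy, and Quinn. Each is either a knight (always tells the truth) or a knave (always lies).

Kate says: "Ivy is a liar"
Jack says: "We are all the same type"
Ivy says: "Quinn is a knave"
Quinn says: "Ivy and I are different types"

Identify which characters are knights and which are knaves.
Kate is a knight.
Jack is a knave.
Ivy is a knave.
Quinn is a knight.

Verification:
- Kate (knight) says "Ivy is a liar" - this is TRUE because Ivy is a knave.
- Jack (knave) says "We are all the same type" - this is FALSE (a lie) because Kate and Quinn are knights and Jack and Ivy are knaves.
- Ivy (knave) says "Quinn is a knave" - this is FALSE (a lie) because Quinn is a knight.
- Quinn (knight) says "Ivy and I are different types" - this is TRUE because Quinn is a knight and Ivy is a knave.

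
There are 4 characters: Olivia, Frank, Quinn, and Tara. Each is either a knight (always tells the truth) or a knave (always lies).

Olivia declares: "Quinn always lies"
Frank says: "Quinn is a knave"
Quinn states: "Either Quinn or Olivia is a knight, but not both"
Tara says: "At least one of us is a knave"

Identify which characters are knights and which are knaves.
Olivia is a knave.
Frank is a knave.
Quinn is a knight.
Tara is a knight.

Verification:
- Olivia (knave) says "Quinn always lies" - this is FALSE (a lie) because Quinn is a knight.
- Frank (knave) says "Quinn is a knave" - this is FALSE (a lie) because Quinn is a knight.
- Quinn (knight) says "Either Quinn or Olivia is a knight, but not both" - this is TRUE because Quinn is a knight and Olivia is a knave.
- Tara (knight) says "At least one of us is a knave" - this is TRUE because Olivia and Frank are knaves.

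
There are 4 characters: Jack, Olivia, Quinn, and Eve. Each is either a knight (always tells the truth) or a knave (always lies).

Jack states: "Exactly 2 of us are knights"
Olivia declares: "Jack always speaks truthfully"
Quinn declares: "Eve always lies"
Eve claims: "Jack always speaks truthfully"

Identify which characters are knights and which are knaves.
Jack is a knave.
Olivia is a knave.
Quinn is a knight.
Eve is a knave.

Verification:
- Jack (knave) says "Exactly 2 of us are knights" - this is FALSE (a lie) because there are 1 knights.
- Olivia (knave) says "Jack always speaks truthfully" - this is FALSE (a lie) because Jack is a knave.
- Quinn (knight) says "Eve always lies" - this is TRUE because Eve is a knave.
- Eve (knave) says "Jack always speaks truthfully" - this is FALSE (a lie) because Jack is a knave.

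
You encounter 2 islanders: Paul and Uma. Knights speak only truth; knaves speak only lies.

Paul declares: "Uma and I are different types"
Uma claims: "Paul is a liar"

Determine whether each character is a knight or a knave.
Paul is a knight.
Uma is a knave.

Verification:
- Paul (knight) says "Uma and I are different types" - this is TRUE because Paul is a knight and Uma is a knave.
- Uma (knave) says "Paul is a liar" - this is FALSE (a lie) because Paul is a knight.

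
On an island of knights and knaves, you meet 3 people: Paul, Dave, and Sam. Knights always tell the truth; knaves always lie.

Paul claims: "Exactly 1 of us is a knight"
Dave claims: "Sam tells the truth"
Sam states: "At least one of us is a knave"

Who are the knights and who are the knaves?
Paul is a knave.
Dave is a knight.
Sam is a knight.

Verification:
- Paul (knave) says "Exactly 1 of us is a knight" - this is FALSE (a lie) because there are 2 knights.
- Dave (knight) says "Sam tells the truth" - this is TRUE because Sam is a knight.
- Sam (knight) says "At least one of us is a knave" - this is TRUE because Paul is a knave.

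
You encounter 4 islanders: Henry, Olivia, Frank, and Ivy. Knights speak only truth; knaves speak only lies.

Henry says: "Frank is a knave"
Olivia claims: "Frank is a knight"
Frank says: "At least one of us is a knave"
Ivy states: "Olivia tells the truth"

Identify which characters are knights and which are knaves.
Henry is a knave.
Olivia is a knight.
Frank is a knight.
Ivy is a knight.

Verification:
- Henry (knave) says "Frank is a knave" - this is FALSE (a lie) because Frank is a knight.
- Olivia (knight) says "Frank is a knight" - this is TRUE because Frank is a knight.
- Frank (knight) says "At least one of us is a knave" - this is TRUE because Henry is a knave.
- Ivy (knight) says "Olivia tells the truth" - this is TRUE because Olivia is a knight.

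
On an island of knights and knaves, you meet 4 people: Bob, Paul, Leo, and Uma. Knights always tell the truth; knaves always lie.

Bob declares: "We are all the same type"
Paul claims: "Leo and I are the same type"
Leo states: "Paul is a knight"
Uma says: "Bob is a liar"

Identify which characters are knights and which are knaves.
Bob is a knave.
Paul is a knight.
Leo is a knight.
Uma is a knight.

Verification:
- Bob (knave) says "We are all the same type" - this is FALSE (a lie) because Paul, Leo, and Uma are knights and Bob is a knave.
- Paul (knight) says "Leo and I are the same type" - this is TRUE because Paul is a knight and Leo is a knight.
- Leo (knight) says "Paul is a knight" - this is TRUE because Paul is a knight.
- Uma (knight) says "Bob is a liar" - this is TRUE because Bob is a knave.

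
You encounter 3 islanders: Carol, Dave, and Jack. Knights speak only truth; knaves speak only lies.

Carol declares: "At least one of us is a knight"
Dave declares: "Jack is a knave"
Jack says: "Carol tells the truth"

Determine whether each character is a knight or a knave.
Carol is a knight.
Dave is a knave.
Jack is a knight.

Verification:
- Carol (knight) says "At least one of us is a knight" - this is TRUE because Carol and Jack are knights.
- Dave (knave) says "Jack is a knave" - this is FALSE (a lie) because Jack is a knight.
- Jack (knight) says "Carol tells the truth" - this is TRUE because Carol is a knight.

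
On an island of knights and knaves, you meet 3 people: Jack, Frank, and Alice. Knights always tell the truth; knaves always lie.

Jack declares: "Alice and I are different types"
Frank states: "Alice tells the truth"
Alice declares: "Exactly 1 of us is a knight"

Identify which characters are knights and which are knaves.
Jack is a knave.
Frank is a knave.
Alice is a knave.

Verification:
- Jack (knave) says "Alice and I are different types" - this is FALSE (a lie) because Jack is a knave and Alice is a knave.
- Frank (knave) says "Alice tells the truth" - this is FALSE (a lie) because Alice is a knave.
- Alice (knave) says "Exactly 1 of us is a knight" - this is FALSE (a lie) because there are 0 knights.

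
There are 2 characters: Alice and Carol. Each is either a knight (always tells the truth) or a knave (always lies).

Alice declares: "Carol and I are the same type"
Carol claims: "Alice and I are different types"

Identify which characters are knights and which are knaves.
Alice is a knave.
Carol is a knight.

Verification:
- Alice (knave) says "Carol and I are the same type" - this is FALSE (a lie) because Alice is a knave and Carol is a knight.
- Carol (knight) says "Alice and I are different types" - this is TRUE because Carol is a knight and Alice is a knave.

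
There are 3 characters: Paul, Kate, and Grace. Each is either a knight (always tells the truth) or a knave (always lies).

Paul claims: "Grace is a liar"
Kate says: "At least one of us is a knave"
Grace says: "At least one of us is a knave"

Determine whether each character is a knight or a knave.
Paul is a knave.
Kate is a knight.
Grace is a knight.

Verification:
- Paul (knave) says "Grace is a liar" - this is FALSE (a lie) because Grace is a knight.
- Kate (knight) says "At least one of us is a knave" - this is TRUE because Paul is a knave.
- Grace (knight) says "At least one of us is a knave" - this is TRUE because Paul is a knave.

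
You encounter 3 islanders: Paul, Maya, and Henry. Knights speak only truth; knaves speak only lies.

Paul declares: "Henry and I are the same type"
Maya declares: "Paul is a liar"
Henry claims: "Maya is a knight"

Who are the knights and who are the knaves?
Paul is a knave.
Maya is a knight.
Henry is a knight.

Verification:
- Paul (knave) says "Henry and I are the same type" - this is FALSE (a lie) because Paul is a knave and Henry is a knight.
- Maya (knight) says "Paul is a liar" - this is TRUE because Paul is a knave.
- Henry (knight) says "Maya is a knight" - this is TRUE because Maya is a knight.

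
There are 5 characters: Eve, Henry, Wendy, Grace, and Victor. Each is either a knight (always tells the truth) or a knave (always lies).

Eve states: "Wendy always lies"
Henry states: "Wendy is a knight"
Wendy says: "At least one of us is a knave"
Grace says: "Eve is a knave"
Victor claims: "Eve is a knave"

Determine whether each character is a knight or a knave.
Eve is a knave.
Henry is a knight.
Wendy is a knight.
Grace is a knight.
Victor is a knight.

Verification:
- Eve (knave) says "Wendy always lies" - this is FALSE (a lie) because Wendy is a knight.
- Henry (knight) says "Wendy is a knight" - this is TRUE because Wendy is a knight.
- Wendy (knight) says "At least one of us is a knave" - this is TRUE because Eve is a knave.
- Grace (knight) says "Eve is a knave" - this is TRUE because Eve is a knave.
- Victor (knight) says "Eve is a knave" - this is TRUE because Eve is a knave.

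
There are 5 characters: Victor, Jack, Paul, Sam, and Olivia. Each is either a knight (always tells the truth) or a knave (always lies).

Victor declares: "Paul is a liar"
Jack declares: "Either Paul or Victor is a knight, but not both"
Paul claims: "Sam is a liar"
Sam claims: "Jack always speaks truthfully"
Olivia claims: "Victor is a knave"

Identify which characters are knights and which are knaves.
Victor is a knight.
Jack is a knight.
Paul is a knave.
Sam is a knight.
Olivia is a knave.

Verification:
- Victor (knight) says "Paul is a liar" - this is TRUE because Paul is a knave.
- Jack (knight) says "Either Paul or Victor is a knight, but not both" - this is TRUE because Paul is a knave and Victor is a knight.
- Paul (knave) says "Sam is a liar" - this is FALSE (a lie) because Sam is a knight.
- Sam (knight) says "Jack always speaks truthfully" - this is TRUE because Jack is a knight.
- Olivia (knave) says "Victor is a knave" - this is FALSE (a lie) because Victor is a knight.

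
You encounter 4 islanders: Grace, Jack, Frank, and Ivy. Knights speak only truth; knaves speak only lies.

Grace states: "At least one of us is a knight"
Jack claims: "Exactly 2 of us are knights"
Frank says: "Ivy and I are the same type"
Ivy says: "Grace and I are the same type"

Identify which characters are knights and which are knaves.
Grace is a knight.
Jack is a knave.
Frank is a knight.
Ivy is a knight.

Verification:
- Grace (knight) says "At least one of us is a knight" - this is TRUE because Grace, Frank, and Ivy are knights.
- Jack (knave) says "Exactly 2 of us are knights" - this is FALSE (a lie) because there are 3 knights.
- Frank (knight) says "Ivy and I are the same type" - this is TRUE because Frank is a knight and Ivy is a knight.
- Ivy (knight) says "Grace and I are the same type" - this is TRUE because Ivy is a knight and Grace is a knight.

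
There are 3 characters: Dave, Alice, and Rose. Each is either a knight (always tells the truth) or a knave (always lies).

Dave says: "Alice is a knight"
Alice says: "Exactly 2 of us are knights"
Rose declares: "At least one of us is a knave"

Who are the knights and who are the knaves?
Dave is a knave.
Alice is a knave.
Rose is a knight.

Verification:
- Dave (knave) says "Alice is a knight" - this is FALSE (a lie) because Alice is a knave.
- Alice (knave) says "Exactly 2 of us are knights" - this is FALSE (a lie) because there are 1 knights.
- Rose (knight) says "At least one of us is a knave" - this is TRUE because Dave and Alice are knaves.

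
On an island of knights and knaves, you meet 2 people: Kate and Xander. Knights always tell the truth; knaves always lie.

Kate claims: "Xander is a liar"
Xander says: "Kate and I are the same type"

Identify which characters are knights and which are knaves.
Kate is a knight.
Xander is a knave.

Verification:
- Kate (knight) says "Xander is a liar" - this is TRUE because Xander is a knave.
- Xander (knave) says "Kate and I are the same type" - this is FALSE (a lie) because Xander is a knave and Kate is a knight.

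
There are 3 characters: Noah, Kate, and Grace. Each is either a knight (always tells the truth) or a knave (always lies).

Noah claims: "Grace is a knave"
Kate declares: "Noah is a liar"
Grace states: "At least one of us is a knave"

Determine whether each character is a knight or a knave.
Noah is a knave.
Kate is a knight.
Grace is a knight.

Verification:
- Noah (knave) says "Grace is a knave" - this is FALSE (a lie) because Grace is a knight.
- Kate (knight) says "Noah is a liar" - this is TRUE because Noah is a knave.
- Grace (knight) says "At least one of us is a knave" - this is TRUE because Noah is a knave.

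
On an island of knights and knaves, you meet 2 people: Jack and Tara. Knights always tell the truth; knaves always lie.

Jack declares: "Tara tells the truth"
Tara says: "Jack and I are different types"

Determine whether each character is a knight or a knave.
Jack is a knave.
Tara is a knave.

Verification:
- Jack (knave) says "Tara tells the truth" - this is FALSE (a lie) because Tara is a knave.
- Tara (knave) says "Jack and I are different types" - this is FALSE (a lie) because Tara is a knave and Jack is a knave.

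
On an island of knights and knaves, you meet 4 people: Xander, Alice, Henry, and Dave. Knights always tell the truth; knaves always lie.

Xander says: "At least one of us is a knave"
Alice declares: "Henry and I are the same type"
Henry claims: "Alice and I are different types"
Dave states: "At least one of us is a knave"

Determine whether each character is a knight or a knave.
Xander is a knight.
Alice is a knave.
Henry is a knight.
Dave is a knight.

Verification:
- Xander (knight) says "At least one of us is a knave" - this is TRUE because Alice is a knave.
- Alice (knave) says "Henry and I are the same type" - this is FALSE (a lie) because Alice is a knave and Henry is a knight.
- Henry (knight) says "Alice and I are different types" - this is TRUE because Henry is a knight and Alice is a knave.
- Dave (knight) says "At least one of us is a knave" - this is TRUE because Alice is a knave.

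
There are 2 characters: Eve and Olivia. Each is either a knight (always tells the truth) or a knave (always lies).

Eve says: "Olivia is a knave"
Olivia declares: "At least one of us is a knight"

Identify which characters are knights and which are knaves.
Eve is a knave.
Olivia is a knight.

Verification:
- Eve (knave) says "Olivia is a knave" - this is FALSE (a lie) because Olivia is a knight.
- Olivia (knight) says "At least one of us is a knight" - this is TRUE because Olivia is a knight.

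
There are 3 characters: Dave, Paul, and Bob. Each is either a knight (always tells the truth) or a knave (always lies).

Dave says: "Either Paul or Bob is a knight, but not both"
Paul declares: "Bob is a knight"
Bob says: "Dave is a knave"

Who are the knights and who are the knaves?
Dave is a knave.
Paul is a knight.
Bob is a knight.

Verification:
- Dave (knave) says "Either Paul or Bob is a knight, but not both" - this is FALSE (a lie) because Paul is a knight and Bob is a knight.
- Paul (knight) says "Bob is a knight" - this is TRUE because Bob is a knight.
- Bob (knight) says "Dave is a knave" - this is TRUE because Dave is a knave.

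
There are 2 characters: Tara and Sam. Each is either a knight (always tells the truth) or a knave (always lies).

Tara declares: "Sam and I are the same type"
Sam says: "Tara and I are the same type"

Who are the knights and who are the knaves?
Tara is a knight.
Sam is a knight.

Verification:
- Tara (knight) says "Sam and I are the same type" - this is TRUE because Tara is a knight and Sam is a knight.
- Sam (knight) says "Tara and I are the same type" - this is TRUE because Sam is a knight and Tara is a knight.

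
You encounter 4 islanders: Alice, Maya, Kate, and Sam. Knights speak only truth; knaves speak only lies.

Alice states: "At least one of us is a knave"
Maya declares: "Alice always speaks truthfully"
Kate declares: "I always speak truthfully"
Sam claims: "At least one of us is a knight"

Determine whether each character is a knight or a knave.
Alice is a knight.
Maya is a knight.
Kate is a knave.
Sam is a knight.

Verification:
- Alice (knight) says "At least one of us is a knave" - this is TRUE because Kate is a knave.
- Maya (knight) says "Alice always speaks truthfully" - this is TRUE because Alice is a knight.
- Kate (knave) says "I always speak truthfully" - this is FALSE (a lie) because Kate is a knave.
- Sam (knight) says "At least one of us is a knight" - this is TRUE because Alice, Maya, and Sam are knights.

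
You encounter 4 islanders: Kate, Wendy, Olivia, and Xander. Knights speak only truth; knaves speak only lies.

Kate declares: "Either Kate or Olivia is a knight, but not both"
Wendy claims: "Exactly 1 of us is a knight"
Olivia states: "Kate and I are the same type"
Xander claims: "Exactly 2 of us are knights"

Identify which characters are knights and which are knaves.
Kate is a knight.
Wendy is a knave.
Olivia is a knave.
Xander is a knight.

Verification:
- Kate (knight) says "Either Kate or Olivia is a knight, but not both" - this is TRUE because Kate is a knight and Olivia is a knave.
- Wendy (knave) says "Exactly 1 of us is a knight" - this is FALSE (a lie) because there are 2 knights.
- Olivia (knave) says "Kate and I are the same type" - this is FALSE (a lie) because Olivia is a knave and Kate is a knight.
- Xander (knight) says "Exactly 2 of us are knights" - this is TRUE because there are 2 knights.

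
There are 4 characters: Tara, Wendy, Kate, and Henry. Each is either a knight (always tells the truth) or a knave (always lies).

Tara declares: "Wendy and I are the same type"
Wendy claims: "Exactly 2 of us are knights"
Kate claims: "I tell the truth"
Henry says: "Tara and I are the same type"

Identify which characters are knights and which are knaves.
Tara is a knight.
Wendy is a knight.
Kate is a knave.
Henry is a knave.

Verification:
- Tara (knight) says "Wendy and I are the same type" - this is TRUE because Tara is a knight and Wendy is a knight.
- Wendy (knight) says "Exactly 2 of us are knights" - this is TRUE because there are 2 knights.
- Kate (knave) says "I tell the truth" - this is FALSE (a lie) because Kate is a knave.
- Henry (knave) says "Tara and I are the same type" - this is FALSE (a lie) because Henry is a knave and Tara is a knight.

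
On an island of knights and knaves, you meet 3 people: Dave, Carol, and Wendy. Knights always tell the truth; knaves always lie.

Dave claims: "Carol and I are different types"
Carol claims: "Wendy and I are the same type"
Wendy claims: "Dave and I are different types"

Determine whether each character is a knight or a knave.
Dave is a knave.
Carol is a knave.
Wendy is a knight.

Verification:
- Dave (knave) says "Carol and I are different types" - this is FALSE (a lie) because Dave is a knave and Carol is a knave.
- Carol (knave) says "Wendy and I are the same type" - this is FALSE (a lie) because Carol is a knave and Wendy is a knight.
- Wendy (knight) says "Dave and I are different types" - this is TRUE because Wendy is a knight and Dave is a knave.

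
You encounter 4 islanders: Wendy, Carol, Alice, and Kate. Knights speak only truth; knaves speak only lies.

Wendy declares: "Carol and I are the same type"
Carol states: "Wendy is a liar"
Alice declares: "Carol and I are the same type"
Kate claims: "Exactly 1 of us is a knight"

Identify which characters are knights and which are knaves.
Wendy is a knave.
Carol is a knight.
Alice is a knight.
Kate is a knave.

Verification:
- Wendy (knave) says "Carol and I are the same type" - this is FALSE (a lie) because Wendy is a knave and Carol is a knight.
- Carol (knight) says "Wendy is a liar" - this is TRUE because Wendy is a knave.
- Alice (knight) says "Carol and I are the same type" - this is TRUE because Alice is a knight and Carol is a knight.
- Kate (knave) says "Exactly 1 of us is a knight" - this is FALSE (a lie) because there are 2 knights.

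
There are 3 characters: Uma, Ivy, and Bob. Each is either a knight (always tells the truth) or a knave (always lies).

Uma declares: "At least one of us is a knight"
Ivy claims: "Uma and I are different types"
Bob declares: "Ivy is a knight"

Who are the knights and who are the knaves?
Uma is a knave.
Ivy is a knave.
Bob is a knave.

Verification:
- Uma (knave) says "At least one of us is a knight" - this is FALSE (a lie) because no one is a knight.
- Ivy (knave) says "Uma and I are different types" - this is FALSE (a lie) because Ivy is a knave and Uma is a knave.
- Bob (knave) says "Ivy is a knight" - this is FALSE (a lie) because Ivy is a knave.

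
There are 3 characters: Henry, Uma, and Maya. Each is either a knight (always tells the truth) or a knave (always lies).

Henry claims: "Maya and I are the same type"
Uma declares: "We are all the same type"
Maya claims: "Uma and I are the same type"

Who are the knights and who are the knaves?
Henry is a knight.
Uma is a knight.
Maya is a knight.

Verification:
- Henry (knight) says "Maya and I are the same type" - this is TRUE because Henry is a knight and Maya is a knight.
- Uma (knight) says "We are all the same type" - this is TRUE because Henry, Uma, and Maya are knights.
- Maya (knight) says "Uma and I are the same type" - this is TRUE because Maya is a knight and Uma is a knight.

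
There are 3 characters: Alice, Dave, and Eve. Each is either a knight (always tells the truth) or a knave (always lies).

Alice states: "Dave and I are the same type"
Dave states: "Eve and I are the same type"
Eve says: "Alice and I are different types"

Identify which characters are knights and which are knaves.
Alice is a knave.
Dave is a knight.
Eve is a knight.

Verification:
- Alice (knave) says "Dave and I are the same type" - this is FALSE (a lie) because Alice is a knave and Dave is a knight.
- Dave (knight) says "Eve and I are the same type" - this is TRUE because Dave is a knight and Eve is a knight.
- Eve (knight) says "Alice and I are different types" - this is TRUE because Eve is a knight and Alice is a knave.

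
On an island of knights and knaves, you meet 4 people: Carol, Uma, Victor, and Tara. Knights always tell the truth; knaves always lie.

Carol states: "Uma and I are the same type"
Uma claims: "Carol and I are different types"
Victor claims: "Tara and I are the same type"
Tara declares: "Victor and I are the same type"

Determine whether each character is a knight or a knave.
Carol is a knave.
Uma is a knight.
Victor is a knight.
Tara is a knight.

Verification:
- Carol (knave) says "Uma and I are the same type" - this is FALSE (a lie) because Carol is a knave and Uma is a knight.
- Uma (knight) says "Carol and I are different types" - this is TRUE because Uma is a knight and Carol is a knave.
- Victor (knight) says "Tara and I are the same type" - this is TRUE because Victor is a knight and Tara is a knight.
- Tara (knight) says "Victor and I are the same type" - this is TRUE because Tara is a knight and Victor is a knight.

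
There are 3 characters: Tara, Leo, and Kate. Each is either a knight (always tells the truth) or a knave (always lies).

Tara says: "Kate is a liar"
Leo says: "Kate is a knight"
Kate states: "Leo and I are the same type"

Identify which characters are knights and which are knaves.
Tara is a knave.
Leo is a knight.
Kate is a knight.

Verification:
- Tara (knave) says "Kate is a liar" - this is FALSE (a lie) because Kate is a knight.
- Leo (knight) says "Kate is a knight" - this is TRUE because Kate is a knight.
- Kate (knight) says "Leo and I are the same type" - this is TRUE because Kate is a knight and Leo is a knight.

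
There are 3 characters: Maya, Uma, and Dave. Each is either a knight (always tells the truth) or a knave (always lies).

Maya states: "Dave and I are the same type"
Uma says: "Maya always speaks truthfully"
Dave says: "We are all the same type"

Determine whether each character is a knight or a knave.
Maya is a knight.
Uma is a knight.
Dave is a knight.

Verification:
- Maya (knight) says "Dave and I are the same type" - this is TRUE because Maya is a knight and Dave is a knight.
- Uma (knight) says "Maya always speaks truthfully" - this is TRUE because Maya is a knight.
- Dave (knight) says "We are all the same type" - this is TRUE because Maya, Uma, and Dave are knights.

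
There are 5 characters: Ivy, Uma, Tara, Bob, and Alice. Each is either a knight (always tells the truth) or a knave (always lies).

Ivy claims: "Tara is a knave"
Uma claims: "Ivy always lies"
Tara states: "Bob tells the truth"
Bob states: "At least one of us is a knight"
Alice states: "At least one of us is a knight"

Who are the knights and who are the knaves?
Ivy is a knave.
Uma is a knight.
Tara is a knight.
Bob is a knight.
Alice is a knight.

Verification:
- Ivy (knave) says "Tara is a knave" - this is FALSE (a lie) because Tara is a knight.
- Uma (knight) says "Ivy always lies" - this is TRUE because Ivy is a knave.
- Tara (knight) says "Bob tells the truth" - this is TRUE because Bob is a knight.
- Bob (knight) says "At least one of us is a knight" - this is TRUE because Uma, Tara, Bob, and Alice are knights.
- Alice (knight) says "At least one of us is a knight" - this is TRUE because Uma, Tara, Bob, and Alice are knights.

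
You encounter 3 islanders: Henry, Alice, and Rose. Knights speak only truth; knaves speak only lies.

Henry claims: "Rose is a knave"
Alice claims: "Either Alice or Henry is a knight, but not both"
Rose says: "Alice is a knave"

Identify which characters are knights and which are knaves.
Henry is a knave.
Alice is a knave.
Rose is a knight.

Verification:
- Henry (knave) says "Rose is a knave" - this is FALSE (a lie) because Rose is a knight.
- Alice (knave) says "Either Alice or Henry is a knight, but not both" - this is FALSE (a lie) because Alice is a knave and Henry is a knave.
- Rose (knight) says "Alice is a knave" - this is TRUE because Alice is a knave.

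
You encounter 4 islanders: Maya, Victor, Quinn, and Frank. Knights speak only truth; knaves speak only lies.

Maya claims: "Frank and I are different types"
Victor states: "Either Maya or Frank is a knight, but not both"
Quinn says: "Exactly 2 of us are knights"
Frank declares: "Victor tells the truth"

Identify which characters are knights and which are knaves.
Maya is a knave.
Victor is a knave.
Quinn is a knave.
Frank is a knave.

Verification:
- Maya (knave) says "Frank and I are different types" - this is FALSE (a lie) because Maya is a knave and Frank is a knave.
- Victor (knave) says "Either Maya or Frank is a knight, but not both" - this is FALSE (a lie) because Maya is a knave and Frank is a knave.
- Quinn (knave) says "Exactly 2 of us are knights" - this is FALSE (a lie) because there are 0 knights.
- Frank (knave) says "Victor tells the truth" - this is FALSE (a lie) because Victor is a knave.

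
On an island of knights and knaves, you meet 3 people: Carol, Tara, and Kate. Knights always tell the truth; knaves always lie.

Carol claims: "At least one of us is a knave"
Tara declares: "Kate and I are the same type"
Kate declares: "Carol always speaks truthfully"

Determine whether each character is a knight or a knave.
Carol is a knight.
Tara is a knave.
Kate is a knight.

Verification:
- Carol (knight) says "At least one of us is a knave" - this is TRUE because Tara is a knave.
- Tara (knave) says "Kate and I are the same type" - this is FALSE (a lie) because Tara is a knave and Kate is a knight.
- Kate (knight) says "Carol always speaks truthfully" - this is TRUE because Carol is a knight.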